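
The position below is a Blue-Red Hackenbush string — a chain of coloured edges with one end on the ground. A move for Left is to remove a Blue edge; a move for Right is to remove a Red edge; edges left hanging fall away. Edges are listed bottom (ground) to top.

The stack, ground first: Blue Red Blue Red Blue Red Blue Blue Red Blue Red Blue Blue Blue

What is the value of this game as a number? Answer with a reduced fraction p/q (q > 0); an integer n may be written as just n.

g(B) = { 0 | none } = 1
g(BR) = { 0 | 1 } = 1/2
g(BRB) = { 0 1/2 | 1 } = 3/4
g(BRBR) = { 0 1/2 | 3/4 1 } = 5/8
g(BRBRB) = { 0 1/2 5/8 | 3/4 1 } = 11/16
g(BRBRBR) = { 0 1/2 5/8 | 11/16 3/4 1 } = 21/32
g(BRBRBRB) = { 0 1/2 5/8 21/32 | 11/16 3/4 1 } = 43/64
g(BRBRBRBB) = { 0 1/2 5/8 21/32 43/64 | 11/16 3/4 1 } = 87/128
g(BRBRBRBBR) = { 0 1/2 5/8 21/32 43/64 | 87/128 11/16 3/4 1 } = 173/256
g(BRBRBRBBRB) = { 0 1/2 5/8 21/32 43/64 173/256 | 87/128 11/16 3/4 1 } = 347/512
g(BRBRBRBBRBR) = { 0 1/2 5/8 21/32 43/64 173/256 | 347/512 87/128 11/16 3/4 1 } = 693/1024
g(BRBRBRBBRBRB) = { 0 1/2 5/8 21/32 43/64 173/256 693/1024 | 347/512 87/128 11/16 3/4 1 } = 1387/2048
g(BRBRBRBBRBRBB) = { 0 1/2 5/8 21/32 43/64 173/256 693/1024 1387/2048 | 347/512 87/128 11/16 3/4 1 } = 2775/4096
g(BRBRBRBBRBRBBB) = { 0 1/2 5/8 21/32 43/64 173/256 693/1024 1387/2048 2775/4096 | 347/512 87/128 11/16 3/4 1 } = 5551/8192

5551/8192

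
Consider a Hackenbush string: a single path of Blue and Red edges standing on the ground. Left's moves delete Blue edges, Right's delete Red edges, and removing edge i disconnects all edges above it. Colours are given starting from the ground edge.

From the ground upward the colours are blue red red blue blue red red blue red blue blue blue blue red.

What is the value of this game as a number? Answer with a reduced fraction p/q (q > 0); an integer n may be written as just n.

Recurse on prefixes of the 14-edge string blue red red blue blue red red blue red blue blue blue blue red:
g_1 [b]  L=[0]  R=[]  — 1
g_2 [br]  L=[0]  R=[1]  — 1/2
g_3 [brr]  L=[0]  R=[1/2,1]  — 1/4
g_4 [brrb]  L=[0,1/4]  R=[1/2,1]  — 3/8
g_5 [brrbb]  L=[0,1/4,3/8]  R=[1/2,1]  — 7/16
g_6 [brrbbr]  L=[0,1/4,3/8]  R=[7/16,1/2,1]  — 13/32
g_7 [brrbbrr]  L=[0,1/4,3/8]  R=[13/32,7/16,1/2,1]  — 25/64
g_8 [brrbbrrb]  L=[0,1/4,3/8,25/64]  R=[13/32,7/16,1/2,1]  — 51/128
g_9 [brrbbrrbr]  L=[0,1/4,3/8,25/64]  R=[51/128,13/32,7/16,1/2,1]  — 101/256
g_10 [brrbbrrbrb]  L=[0,1/4,3/8,25/64,101/256]  R=[51/128,13/32,7/16,1/2,1]  — 203/512
g_11 [brrbbrrbrbb]  L=[0,1/4,3/8,25/64,101/256,203/512]  R=[51/128,13/32,7/16,1/2,1]  — 407/1024
g_12 [brrbbrrbrbbb]  L=[0,1/4,3/8,25/64,101/256,203/512,407/1024]  R=[51/128,13/32,7/16,1/2,1]  — 815/2048
g_13 [brrbbrrbrbbbb]  L=[0,1/4,3/8,25/64,101/256,203/512,407/1024,815/2048]  R=[51/128,13/32,7/16,1/2,1]  — 1631/4096
g_14 [brrbbrrbrbbbbr]  L=[0,1/4,3/8,25/64,101/256,203/512,407/1024,815/2048]  R=[1631/4096,51/128,13/32,7/16,1/2,1]  — 3261/8192

3261/8192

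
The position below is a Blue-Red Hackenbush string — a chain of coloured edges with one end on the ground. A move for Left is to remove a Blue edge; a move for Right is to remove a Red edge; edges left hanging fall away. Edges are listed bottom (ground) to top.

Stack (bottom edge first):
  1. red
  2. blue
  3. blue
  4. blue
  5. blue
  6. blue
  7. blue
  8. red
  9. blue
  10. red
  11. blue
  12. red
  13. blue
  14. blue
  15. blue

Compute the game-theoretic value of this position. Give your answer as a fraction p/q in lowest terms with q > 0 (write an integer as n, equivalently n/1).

step 1: add red to get r; options L={ — } R={ 0 } gives -1
step 2: add blue to get rb; options L={ -1 } R={ 0 } gives -1/2
step 3: add blue to get rbb; options L={ -1, -1/2 } R={ 0 } gives -1/4
step 4: add blue to get rbbb; options L={ -1, -1/2, -1/4 } R={ 0 } gives -1/8
step 5: add blue to get rbbbb; options L={ -1, -1/2, -1/4, -1/8 } R={ 0 } gives -1/16
step 6: add blue to get rbbbbb; options L={ -1, -1/2, -1/4, -1/8, -1/16 } R={ 0 } gives -1/32
step 7: add blue to get rbbbbbb; options L={ -1, -1/2, -1/4, -1/8, -1/16, -1/32 } R={ 0 } gives -1/64
step 8: add red to get rbbbbbbr; options L={ -1, -1/2, -1/4, -1/8, -1/16, -1/32 } R={ -1/64, 0 } gives -3/128
step 9: add blue to get rbbbbbbrb; options L={ -1, -1/2, -1/4, -1/8, -1/16, -1/32, -3/128 } R={ -1/64, 0 } gives -5/256
step 10: add red to get rbbbbbbrbr; options L={ -1, -1/2, -1/4, -1/8, -1/16, -1/32, -3/128 } R={ -5/256, -1/64, 0 } gives -11/512
step 11: add blue to get rbbbbbbrbrb; options L={ -1, -1/2, -1/4, -1/8, -1/16, -1/32, -3/128, -11/512 } R={ -5/256, -1/64, 0 } gives -21/1024
step 12: add red to get rbbbbbbrbrbr; options L={ -1, -1/2, -1/4, -1/8, -1/16, -1/32, -3/128, -11/512 } R={ -21/1024, -5/256, -1/64, 0 } gives -43/2048
step 13: add blue to get rbbbbbbrbrbrb; options L={ -1, -1/2, -1/4, -1/8, -1/16, -1/32, -3/128, -11/512, -43/2048 } R={ -21/1024, -5/256, -1/64, 0 } gives -85/4096
step 14: add blue to get rbbbbbbrbrbrbb; options L={ -1, -1/2, -1/4, -1/8, -1/16, -1/32, -3/128, -11/512, -43/2048, -85/4096 } R={ -21/1024, -5/256, -1/64, 0 } gives -169/8192
step 15: add blue to get rbbbbbbrbrbrbbb; options L={ -1, -1/2, -1/4, -1/8, -1/16, -1/32, -3/128, -11/512, -43/2048, -85/4096, -169/8192 } R={ -21/1024, -5/256, -1/64, 0 } gives -337/16384

-337/16384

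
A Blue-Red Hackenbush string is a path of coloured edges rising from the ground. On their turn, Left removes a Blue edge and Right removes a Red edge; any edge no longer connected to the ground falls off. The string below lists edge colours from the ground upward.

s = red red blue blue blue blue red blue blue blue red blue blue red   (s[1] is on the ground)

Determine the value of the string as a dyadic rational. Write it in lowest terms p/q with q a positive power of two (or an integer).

-4371/4096

edge 1 of 14 (red): { ∅ | 0 } => -1
edge 2 of 14 (red): { ∅ | -1 0 } => -2
edge 3 of 14 (blue): { -2 | -1 0 } => -3/2
edge 4 of 14 (blue): { -2 -3/2 | -1 0 } => -5/4
edge 5 of 14 (blue): { -2 -3/2 -5/4 | -1 0 } => -9/8
edge 6 of 14 (blue): { -2 -3/2 -5/4 -9/8 | -1 0 } => -17/16
edge 7 of 14 (red): { -2 -3/2 -5/4 -9/8 | -17/16 -1 0 } => -35/32
edge 8 of 14 (blue): { -2 -3/2 -5/4 -9/8 -35/32 | -17/16 -1 0 } => -69/64
edge 9 of 14 (blue): { -2 -3/2 -5/4 -9/8 -35/32 -69/64 | -17/16 -1 0 } => -137/128
edge 10 of 14 (blue): { -2 -3/2 -5/4 -9/8 -35/32 -69/64 -137/128 | -17/16 -1 0 } => -273/256
edge 11 of 14 (red): { -2 -3/2 -5/4 -9/8 -35/32 -69/64 -137/128 | -273/256 -17/16 -1 0 } => -547/512
edge 12 of 14 (blue): { -2 -3/2 -5/4 -9/8 -35/32 -69/64 -137/128 -547/512 | -273/256 -17/16 -1 0 } => -1093/1024
edge 13 of 14 (blue): { -2 -3/2 -5/4 -9/8 -35/32 -69/64 -137/128 -547/512 -1093/1024 | -273/256 -17/16 -1 0 } => -2185/2048
edge 14 of 14 (red): { -2 -3/2 -5/4 -9/8 -35/32 -69/64 -137/128 -547/512 -1093/1024 | -2185/2048 -273/256 -17/16 -1 0 } => -4371/4096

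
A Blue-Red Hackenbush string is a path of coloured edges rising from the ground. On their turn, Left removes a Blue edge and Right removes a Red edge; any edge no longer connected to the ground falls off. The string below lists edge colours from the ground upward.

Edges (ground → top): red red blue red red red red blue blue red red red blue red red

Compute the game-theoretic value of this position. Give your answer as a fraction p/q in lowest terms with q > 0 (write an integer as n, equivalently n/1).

edge 1 of 15 (red): { none | 0 } gives -1
edge 2 of 15 (red): { none | -1, 0 } gives -2
edge 3 of 15 (blue): { -2 | -1, 0 } gives -3/2
edge 4 of 15 (red): { -2 | -3/2, -1, 0 } gives -7/4
edge 5 of 15 (red): { -2 | -7/4, -3/2, -1, 0 } gives -15/8
edge 6 of 15 (red): { -2 | -15/8, -7/4, -3/2, -1, 0 } gives -31/16
edge 7 of 15 (red): { -2 | -31/16, -15/8, -7/4, -3/2, -1, 0 } gives -63/32
edge 8 of 15 (blue): { -2, -63/32 | -31/16, -15/8, -7/4, -3/2, -1, 0 } gives -125/64
edge 9 of 15 (blue): { -2, -63/32, -125/64 | -31/16, -15/8, -7/4, -3/2, -1, 0 } gives -249/128
edge 10 of 15 (red): { -2, -63/32, -125/64 | -249/128, -31/16, -15/8, -7/4, -3/2, -1, 0 } gives -499/256
edge 11 of 15 (red): { -2, -63/32, -125/64 | -499/256, -249/128, -31/16, -15/8, -7/4, -3/2, -1, 0 } gives -999/512
edge 12 of 15 (red): { -2, -63/32, -125/64 | -999/512, -499/256, -249/128, -31/16, -15/8, -7/4, -3/2, -1, 0 } gives -1999/1024
edge 13 of 15 (blue): { -2, -63/32, -125/64, -1999/1024 | -999/512, -499/256, -249/128, -31/16, -15/8, -7/4, -3/2, -1, 0 } gives -3997/2048
edge 14 of 15 (red): { -2, -63/32, -125/64, -1999/1024 | -3997/2048, -999/512, -499/256, -249/128, -31/16, -15/8, -7/4, -3/2, -1, 0 } gives -7995/4096
edge 15 of 15 (red): { -2, -63/32, -125/64, -1999/1024 | -7995/4096, -3997/2048, -999/512, -499/256, -249/128, -31/16, -15/8, -7/4, -3/2, -1, 0 } gives -15991/8192

-15991/8192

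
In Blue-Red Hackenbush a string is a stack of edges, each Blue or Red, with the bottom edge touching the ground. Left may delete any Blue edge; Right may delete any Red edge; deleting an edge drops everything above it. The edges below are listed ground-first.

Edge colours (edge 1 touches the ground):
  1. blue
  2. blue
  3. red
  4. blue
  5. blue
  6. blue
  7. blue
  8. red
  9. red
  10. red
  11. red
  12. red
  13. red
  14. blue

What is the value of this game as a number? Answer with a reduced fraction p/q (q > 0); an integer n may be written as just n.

Recurse on prefixes of the 14-edge string blue blue red blue blue blue blue red red red red red red blue:
1 of 14 · b · max L 0 · min R +∞ -> 1
2 of 14 · bb · max L 1 · min R +∞ -> 2
3 of 14 · bbr · max L 1 · min R 2 -> 3/2
4 of 14 · bbrb · max L 3/2 · min R 2 -> 7/4
5 of 14 · bbrbb · max L 7/4 · min R 2 -> 15/8
6 of 14 · bbrbbb · max L 15/8 · min R 2 -> 31/16
7 of 14 · bbrbbbb · max L 31/16 · min R 2 -> 63/32
8 of 14 · bbrbbbbr · max L 31/16 · min R 63/32 -> 125/64
9 of 14 · bbrbbbbrr · max L 31/16 · min R 125/64 -> 249/128
10 of 14 · bbrbbbbrrr · max L 31/16 · min R 249/128 -> 497/256
11 of 14 · bbrbbbbrrrr · max L 31/16 · min R 497/256 -> 993/512
12 of 14 · bbrbbbbrrrrr · max L 31/16 · min R 993/512 -> 1985/1024
13 of 14 · bbrbbbbrrrrrr · max L 31/16 · min R 1985/1024 -> 3969/2048
14 of 14 · bbrbbbbrrrrrrb · max L 3969/2048 · min R 1985/1024 -> 7939/4096

7939/4096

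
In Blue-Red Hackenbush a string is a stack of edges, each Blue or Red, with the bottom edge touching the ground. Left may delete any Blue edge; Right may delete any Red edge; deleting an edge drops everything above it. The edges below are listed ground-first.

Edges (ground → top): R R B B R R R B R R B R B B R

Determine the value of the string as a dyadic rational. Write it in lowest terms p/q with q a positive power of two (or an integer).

Recurse on prefixes of the 15-edge string R R B B R R R B R R B R B B R:
G_1 [R]  L=[∅]  R=[0]  => -1
G_2 [RR]  L=[∅]  R=[-1 0]  => -2
G_3 [RRB]  L=[-2]  R=[-1 0]  => -3/2
G_4 [RRBB]  L=[-2 -3/2]  R=[-1 0]  => -5/4
G_5 [RRBBR]  L=[-2 -3/2]  R=[-5/4 -1 0]  => -11/8
G_6 [RRBBRR]  L=[-2 -3/2]  R=[-11/8 -5/4 -1 0]  => -23/16
G_7 [RRBBRRR]  L=[-2 -3/2]  R=[-23/16 -11/8 -5/4 -1 0]  => -47/32
G_8 [RRBBRRRB]  L=[-2 -3/2 -47/32]  R=[-23/16 -11/8 -5/4 -1 0]  => -93/64
G_9 [RRBBRRRBR]  L=[-2 -3/2 -47/32]  R=[-93/64 -23/16 -11/8 -5/4 -1 0]  => -187/128
G_10 [RRBBRRRBRR]  L=[-2 -3/2 -47/32]  R=[-187/128 -93/64 -23/16 -11/8 -5/4 -1 0]  => -375/256
G_11 [RRBBRRRBRRB]  L=[-2 -3/2 -47/32 -375/256]  R=[-187/128 -93/64 -23/16 -11/8 -5/4 -1 0]  => -749/512
G_12 [RRBBRRRBRRBR]  L=[-2 -3/2 -47/32 -375/256]  R=[-749/512 -187/128 -93/64 -23/16 -11/8 -5/4 -1 0]  => -1499/1024
G_13 [RRBBRRRBRRBRB]  L=[-2 -3/2 -47/32 -375/256 -1499/1024]  R=[-749/512 -187/128 -93/64 -23/16 -11/8 -5/4 -1 0]  => -2997/2048
G_14 [RRBBRRRBRRBRBB]  L=[-2 -3/2 -47/32 -375/256 -1499/1024 -2997/2048]  R=[-749/512 -187/128 -93/64 -23/16 -11/8 -5/4 -1 0]  => -5993/4096
G_15 [RRBBRRRBRRBRBBR]  L=[-2 -3/2 -47/32 -375/256 -1499/1024 -2997/2048]  R=[-5993/4096 -749/512 -187/128 -93/64 -23/16 -11/8 -5/4 -1 0]  => -11987/8192

-11987/8192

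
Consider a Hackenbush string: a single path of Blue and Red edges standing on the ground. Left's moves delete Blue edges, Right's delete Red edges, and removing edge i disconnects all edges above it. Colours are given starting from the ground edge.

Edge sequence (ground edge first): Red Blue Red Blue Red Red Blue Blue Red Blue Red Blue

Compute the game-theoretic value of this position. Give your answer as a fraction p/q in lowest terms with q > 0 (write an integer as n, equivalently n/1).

Build v(s[:k]) for k = 1..12, string s = Red Blue Red Blue Red Red Blue Blue Red Blue Red Blue.
step 1: add Red to get R; options L={  } R={ 0 } so -1
step 2: add Blue to get RB; options L={ -1 } R={ 0 } so -1/2
step 3: add Red to get RBR; options L={ -1 } R={ -1/2, 0 } so -3/4
step 4: add Blue to get RBRB; options L={ -1, -3/4 } R={ -1/2, 0 } so -5/8
step 5: add Red to get RBRBR; options L={ -1, -3/4 } R={ -5/8, -1/2, 0 } so -11/16
step 6: add Red to get RBRBRR; options L={ -1, -3/4 } R={ -11/16, -5/8, -1/2, 0 } so -23/32
step 7: add Blue to get RBRBRRB; options L={ -1, -3/4, -23/32 } R={ -11/16, -5/8, -1/2, 0 } so -45/64
step 8: add Blue to get RBRBRRBB; options L={ -1, -3/4, -23/32, -45/64 } R={ -11/16, -5/8, -1/2, 0 } so -89/128
step 9: add Red to get RBRBRRBBR; options L={ -1, -3/4, -23/32, -45/64 } R={ -89/128, -11/16, -5/8, -1/2, 0 } so -179/256
step 10: add Blue to get RBRBRRBBRB; options L={ -1, -3/4, -23/32, -45/64, -179/256 } R={ -89/128, -11/16, -5/8, -1/2, 0 } so -357/512
step 11: add Red to get RBRBRRBBRBR; options L={ -1, -3/4, -23/32, -45/64, -179/256 } R={ -357/512, -89/128, -11/16, -5/8, -1/2, 0 } so -715/1024
step 12: add Blue to get RBRBRRBBRBRB; options L={ -1, -3/4, -23/32, -45/64, -179/256, -715/1024 } R={ -357/512, -89/128, -11/16, -5/8, -1/2, 0 } so -1429/2048

-1429/2048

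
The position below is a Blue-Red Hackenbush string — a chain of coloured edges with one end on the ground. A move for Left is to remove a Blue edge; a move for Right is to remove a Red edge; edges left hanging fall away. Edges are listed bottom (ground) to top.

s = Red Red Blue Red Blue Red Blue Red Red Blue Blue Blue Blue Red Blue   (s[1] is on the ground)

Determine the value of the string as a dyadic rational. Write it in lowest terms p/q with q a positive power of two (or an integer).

Recurse on prefixes of the 15-edge string Red Red Blue Red Blue Red Blue Red Red Blue Blue Blue Blue Red Blue:
v_1 [R]  L=[]  R=[0]  so -1
v_2 [RR]  L=[]  R=[-1 0]  so -2
v_3 [RRB]  L=[-2]  R=[-1 0]  so -3/2
v_4 [RRBR]  L=[-2]  R=[-3/2 -1 0]  so -7/4
v_5 [RRBRB]  L=[-2 -7/4]  R=[-3/2 -1 0]  so -13/8
v_6 [RRBRBR]  L=[-2 -7/4]  R=[-13/8 -3/2 -1 0]  so -27/16
v_7 [RRBRBRB]  L=[-2 -7/4 -27/16]  R=[-13/8 -3/2 -1 0]  so -53/32
v_8 [RRBRBRBR]  L=[-2 -7/4 -27/16]  R=[-53/32 -13/8 -3/2 -1 0]  so -107/64
v_9 [RRBRBRBRR]  L=[-2 -7/4 -27/16]  R=[-107/64 -53/32 -13/8 -3/2 -1 0]  so -215/128
v_10 [RRBRBRBRRB]  L=[-2 -7/4 -27/16 -215/128]  R=[-107/64 -53/32 -13/8 -3/2 -1 0]  so -429/256
v_11 [RRBRBRBRRBB]  L=[-2 -7/4 -27/16 -215/128 -429/256]  R=[-107/64 -53/32 -13/8 -3/2 -1 0]  so -857/512
v_12 [RRBRBRBRRBBB]  L=[-2 -7/4 -27/16 -215/128 -429/256 -857/512]  R=[-107/64 -53/32 -13/8 -3/2 -1 0]  so -1713/1024
v_13 [RRBRBRBRRBBBB]  L=[-2 -7/4 -27/16 -215/128 -429/256 -857/512 -1713/1024]  R=[-107/64 -53/32 -13/8 -3/2 -1 0]  so -3425/2048
v_14 [RRBRBRBRRBBBBR]  L=[-2 -7/4 -27/16 -215/128 -429/256 -857/512 -1713/1024]  R=[-3425/2048 -107/64 -53/32 -13/8 -3/2 -1 0]  so -6851/4096
v_15 [RRBRBRBRRBBBBRB]  L=[-2 -7/4 -27/16 -215/128 -429/256 -857/512 -1713/1024 -6851/4096]  R=[-3425/2048 -107/64 -53/32 -13/8 -3/2 -1 0]  so -13701/8192

-13701/8192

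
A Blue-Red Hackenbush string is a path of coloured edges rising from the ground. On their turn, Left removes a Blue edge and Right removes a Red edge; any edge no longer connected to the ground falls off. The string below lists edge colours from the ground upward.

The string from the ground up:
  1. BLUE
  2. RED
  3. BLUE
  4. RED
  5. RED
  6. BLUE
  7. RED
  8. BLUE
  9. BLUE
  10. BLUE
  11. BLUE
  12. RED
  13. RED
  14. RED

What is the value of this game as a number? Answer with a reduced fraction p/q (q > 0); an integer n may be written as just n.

value(B) = { 0 | ∅ } gives 1
value(BR) = { 0 | 1 } gives 1/2
value(BRB) = { 0 1/2 | 1 } gives 3/4
value(BRBR) = { 0 1/2 | 3/4 1 } gives 5/8
value(BRBRR) = { 0 1/2 | 5/8 3/4 1 } gives 9/16
value(BRBRRB) = { 0 1/2 9/16 | 5/8 3/4 1 } gives 19/32
value(BRBRRBR) = { 0 1/2 9/16 | 19/32 5/8 3/4 1 } gives 37/64
value(BRBRRBRB) = { 0 1/2 9/16 37/64 | 19/32 5/8 3/4 1 } gives 75/128
value(BRBRRBRBB) = { 0 1/2 9/16 37/64 75/128 | 19/32 5/8 3/4 1 } gives 151/256
value(BRBRRBRBBB) = { 0 1/2 9/16 37/64 75/128 151/256 | 19/32 5/8 3/4 1 } gives 303/512
value(BRBRRBRBBBB) = { 0 1/2 9/16 37/64 75/128 151/256 303/512 | 19/32 5/8 3/4 1 } gives 607/1024
value(BRBRRBRBBBBR) = { 0 1/2 9/16 37/64 75/128 151/256 303/512 | 607/1024 19/32 5/8 3/4 1 } gives 1213/2048
value(BRBRRBRBBBBRR) = { 0 1/2 9/16 37/64 75/128 151/256 303/512 | 1213/2048 607/1024 19/32 5/8 3/4 1 } gives 2425/4096
value(BRBRRBRBBBBRRR) = { 0 1/2 9/16 37/64 75/128 151/256 303/512 | 2425/4096 1213/2048 607/1024 19/32 5/8 3/4 1 } gives 4849/8192

4849/8192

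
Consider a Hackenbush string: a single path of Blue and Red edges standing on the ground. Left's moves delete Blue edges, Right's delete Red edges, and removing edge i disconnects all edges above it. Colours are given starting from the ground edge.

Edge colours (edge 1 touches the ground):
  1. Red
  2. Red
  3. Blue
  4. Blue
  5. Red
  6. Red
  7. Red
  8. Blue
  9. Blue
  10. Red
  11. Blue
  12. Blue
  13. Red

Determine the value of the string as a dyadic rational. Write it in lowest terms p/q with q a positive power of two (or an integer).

-2963/2048

Prefix values for Red Red Blue Blue Red Red Red Blue Blue Red Blue Blue Red via {L|R} + simplicity:
G_1 [R]  L=[none]  R=[0]  = -1
G_2 [RR]  L=[none]  R=[-1; 0]  = -2
G_3 [RRB]  L=[-2]  R=[-1; 0]  = -3/2
G_4 [RRBB]  L=[-2; -3/2]  R=[-1; 0]  = -5/4
G_5 [RRBBR]  L=[-2; -3/2]  R=[-5/4; -1; 0]  = -11/8
G_6 [RRBBRR]  L=[-2; -3/2]  R=[-11/8; -5/4; -1; 0]  = -23/16
G_7 [RRBBRRR]  L=[-2; -3/2]  R=[-23/16; -11/8; -5/4; -1; 0]  = -47/32
G_8 [RRBBRRRB]  L=[-2; -3/2; -47/32]  R=[-23/16; -11/8; -5/4; -1; 0]  = -93/64
G_9 [RRBBRRRBB]  L=[-2; -3/2; -47/32; -93/64]  R=[-23/16; -11/8; -5/4; -1; 0]  = -185/128
G_10 [RRBBRRRBBR]  L=[-2; -3/2; -47/32; -93/64]  R=[-185/128; -23/16; -11/8; -5/4; -1; 0]  = -371/256
G_11 [RRBBRRRBBRB]  L=[-2; -3/2; -47/32; -93/64; -371/256]  R=[-185/128; -23/16; -11/8; -5/4; -1; 0]  = -741/512
G_12 [RRBBRRRBBRBB]  L=[-2; -3/2; -47/32; -93/64; -371/256; -741/512]  R=[-185/128; -23/16; -11/8; -5/4; -1; 0]  = -1481/1024
G_13 [RRBBRRRBBRBBR]  L=[-2; -3/2; -47/32; -93/64; -371/256; -741/512]  R=[-1481/1024; -185/128; -23/16; -11/8; -5/4; -1; 0]  = -2963/2048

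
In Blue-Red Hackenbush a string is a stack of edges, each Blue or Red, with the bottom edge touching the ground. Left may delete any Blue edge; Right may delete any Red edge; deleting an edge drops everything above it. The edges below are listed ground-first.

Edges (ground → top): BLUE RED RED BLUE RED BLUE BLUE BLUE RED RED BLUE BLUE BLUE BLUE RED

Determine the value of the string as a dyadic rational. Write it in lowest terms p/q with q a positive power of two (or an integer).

step 1: add BLUE to get B; options L={ 0 } R={ ∅ } = 1
step 2: add RED to get BR; options L={ 0 } R={ 1 } = 1/2
step 3: add RED to get BRR; options L={ 0 } R={ 1/2 1 } = 1/4
step 4: add BLUE to get BRRB; options L={ 0 1/4 } R={ 1/2 1 } = 3/8
step 5: add RED to get BRRBR; options L={ 0 1/4 } R={ 3/8 1/2 1 } = 5/16
step 6: add BLUE to get BRRBRB; options L={ 0 1/4 5/16 } R={ 3/8 1/2 1 } = 11/32
step 7: add BLUE to get BRRBRBB; options L={ 0 1/4 5/16 11/32 } R={ 3/8 1/2 1 } = 23/64
step 8: add BLUE to get BRRBRBBB; options L={ 0 1/4 5/16 11/32 23/64 } R={ 3/8 1/2 1 } = 47/128
step 9: add RED to get BRRBRBBBR; options L={ 0 1/4 5/16 11/32 23/64 } R={ 47/128 3/8 1/2 1 } = 93/256
step 10: add RED to get BRRBRBBBRR; options L={ 0 1/4 5/16 11/32 23/64 } R={ 93/256 47/128 3/8 1/2 1 } = 185/512
step 11: add BLUE to get BRRBRBBBRRB; options L={ 0 1/4 5/16 11/32 23/64 185/512 } R={ 93/256 47/128 3/8 1/2 1 } = 371/1024
step 12: add BLUE to get BRRBRBBBRRBB; options L={ 0 1/4 5/16 11/32 23/64 185/512 371/1024 } R={ 93/256 47/128 3/8 1/2 1 } = 743/2048
step 13: add BLUE to get BRRBRBBBRRBBB; options L={ 0 1/4 5/16 11/32 23/64 185/512 371/1024 743/2048 } R={ 93/256 47/128 3/8 1/2 1 } = 1487/4096
step 14: add BLUE to get BRRBRBBBRRBBBB; options L={ 0 1/4 5/16 11/32 23/64 185/512 371/1024 743/2048 1487/4096 } R={ 93/256 47/128 3/8 1/2 1 } = 2975/8192
step 15: add RED to get BRRBRBBBRRBBBBR; options L={ 0 1/4 5/16 11/32 23/64 185/512 371/1024 743/2048 1487/4096 } R={ 2975/8192 93/256 47/128 3/8 1/2 1 } = 5949/16384

5949/16384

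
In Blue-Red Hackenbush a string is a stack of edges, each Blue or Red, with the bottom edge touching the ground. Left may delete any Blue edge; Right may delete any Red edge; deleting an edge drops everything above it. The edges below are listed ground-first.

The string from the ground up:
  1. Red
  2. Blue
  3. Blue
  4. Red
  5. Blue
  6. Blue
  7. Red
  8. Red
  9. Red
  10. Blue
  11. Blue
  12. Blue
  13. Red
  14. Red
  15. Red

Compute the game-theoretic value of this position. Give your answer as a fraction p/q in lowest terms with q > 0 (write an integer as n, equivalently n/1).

-5007/16384

g(R) = { · | 0 } so -1
g(RB) = { -1 | 0 } so -1/2
g(RBB) = { -1; -1/2 | 0 } so -1/4
g(RBBR) = { -1; -1/2 | -1/4; 0 } so -3/8
g(RBBRB) = { -1; -1/2; -3/8 | -1/4; 0 } so -5/16
g(RBBRBB) = { -1; -1/2; -3/8; -5/16 | -1/4; 0 } so -9/32
g(RBBRBBR) = { -1; -1/2; -3/8; -5/16 | -9/32; -1/4; 0 } so -19/64
g(RBBRBBRR) = { -1; -1/2; -3/8; -5/16 | -19/64; -9/32; -1/4; 0 } so -39/128
g(RBBRBBRRR) = { -1; -1/2; -3/8; -5/16 | -39/128; -19/64; -9/32; -1/4; 0 } so -79/256
g(RBBRBBRRRB) = { -1; -1/2; -3/8; -5/16; -79/256 | -39/128; -19/64; -9/32; -1/4; 0 } so -157/512
g(RBBRBBRRRBB) = { -1; -1/2; -3/8; -5/16; -79/256; -157/512 | -39/128; -19/64; -9/32; -1/4; 0 } so -313/1024
g(RBBRBBRRRBBB) = { -1; -1/2; -3/8; -5/16; -79/256; -157/512; -313/1024 | -39/128; -19/64; -9/32; -1/4; 0 } so -625/2048
g(RBBRBBRRRBBBR) = { -1; -1/2; -3/8; -5/16; -79/256; -157/512; -313/1024 | -625/2048; -39/128; -19/64; -9/32; -1/4; 0 } so -1251/4096
g(RBBRBBRRRBBBRR) = { -1; -1/2; -3/8; -5/16; -79/256; -157/512; -313/1024 | -1251/4096; -625/2048; -39/128; -19/64; -9/32; -1/4; 0 } so -2503/8192
g(RBBRBBRRRBBBRRR) = { -1; -1/2; -3/8; -5/16; -79/256; -157/512; -313/1024 | -2503/8192; -1251/4096; -625/2048; -39/128; -19/64; -9/32; -1/4; 0 } so -5007/16384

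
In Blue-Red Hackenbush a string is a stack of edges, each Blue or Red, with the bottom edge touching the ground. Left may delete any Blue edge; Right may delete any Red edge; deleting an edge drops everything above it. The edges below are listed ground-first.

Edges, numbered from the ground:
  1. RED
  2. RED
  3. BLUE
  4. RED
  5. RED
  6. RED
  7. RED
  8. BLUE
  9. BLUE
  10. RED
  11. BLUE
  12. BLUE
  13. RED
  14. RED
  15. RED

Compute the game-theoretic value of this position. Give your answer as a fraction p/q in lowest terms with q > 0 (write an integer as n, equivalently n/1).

-15951/8192

R: Left {  }, Right { 0 } = simplest -1
RR: Left {  }, Right { -1; 0 } = simplest -2
RRB: Left { -2 }, Right { -1; 0 } = simplest -3/2
RRBR: Left { -2 }, Right { -3/2; -1; 0 } = simplest -7/4
RRBRR: Left { -2 }, Right { -7/4; -3/2; -1; 0 } = simplest -15/8
RRBRRR: Left { -2 }, Right { -15/8; -7/4; -3/2; -1; 0 } = simplest -31/16
RRBRRRR: Left { -2 }, Right { -31/16; -15/8; -7/4; -3/2; -1; 0 } = simplest -63/32
RRBRRRRB: Left { -2; -63/32 }, Right { -31/16; -15/8; -7/4; -3/2; -1; 0 } = simplest -125/64
RRBRRRRBB: Left { -2; -63/32; -125/64 }, Right { -31/16; -15/8; -7/4; -3/2; -1; 0 } = simplest -249/128
RRBRRRRBBR: Left { -2; -63/32; -125/64 }, Right { -249/128; -31/16; -15/8; -7/4; -3/2; -1; 0 } = simplest -499/256
RRBRRRRBBRB: Left { -2; -63/32; -125/64; -499/256 }, Right { -249/128; -31/16; -15/8; -7/4; -3/2; -1; 0 } = simplest -997/512
RRBRRRRBBRBB: Left { -2; -63/32; -125/64; -499/256; -997/512 }, Right { -249/128; -31/16; -15/8; -7/4; -3/2; -1; 0 } = simplest -1993/1024
RRBRRRRBBRBBR: Left { -2; -63/32; -125/64; -499/256; -997/512 }, Right { -1993/1024; -249/128; -31/16; -15/8; -7/4; -3/2; -1; 0 } = simplest -3987/2048
RRBRRRRBBRBBRR: Left { -2; -63/32; -125/64; -499/256; -997/512 }, Right { -3987/2048; -1993/1024; -249/128; -31/16; -15/8; -7/4; -3/2; -1; 0 } = simplest -7975/4096
RRBRRRRBBRBBRRR: Left { -2; -63/32; -125/64; -499/256; -997/512 }, Right { -7975/4096; -3987/2048; -1993/1024; -249/128; -31/16; -15/8; -7/4; -3/2; -1; 0 } = simplest -15951/8192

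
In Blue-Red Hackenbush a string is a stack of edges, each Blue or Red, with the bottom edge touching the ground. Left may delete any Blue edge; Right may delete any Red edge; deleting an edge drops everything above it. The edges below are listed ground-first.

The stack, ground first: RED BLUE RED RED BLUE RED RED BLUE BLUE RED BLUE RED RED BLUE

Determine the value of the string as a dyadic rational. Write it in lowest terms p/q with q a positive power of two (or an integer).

Recurse on prefixes of the 14-edge string RED BLUE RED RED BLUE RED RED BLUE BLUE RED BLUE RED RED BLUE:
G_1 [R]  L=[]  R=[0]  — -1
G_2 [RB]  L=[-1]  R=[0]  — -1/2
G_3 [RBR]  L=[-1]  R=[-1/2 0]  — -3/4
G_4 [RBRR]  L=[-1]  R=[-3/4 -1/2 0]  — -7/8
G_5 [RBRRB]  L=[-1 -7/8]  R=[-3/4 -1/2 0]  — -13/16
G_6 [RBRRBR]  L=[-1 -7/8]  R=[-13/16 -3/4 -1/2 0]  — -27/32
G_7 [RBRRBRR]  L=[-1 -7/8]  R=[-27/32 -13/16 -3/4 -1/2 0]  — -55/64
G_8 [RBRRBRRB]  L=[-1 -7/8 -55/64]  R=[-27/32 -13/16 -3/4 -1/2 0]  — -109/128
G_9 [RBRRBRRBB]  L=[-1 -7/8 -55/64 -109/128]  R=[-27/32 -13/16 -3/4 -1/2 0]  — -217/256
G_10 [RBRRBRRBBR]  L=[-1 -7/8 -55/64 -109/128]  R=[-217/256 -27/32 -13/16 -3/4 -1/2 0]  — -435/512
G_11 [RBRRBRRBBRB]  L=[-1 -7/8 -55/64 -109/128 -435/512]  R=[-217/256 -27/32 -13/16 -3/4 -1/2 0]  — -869/1024
G_12 [RBRRBRRBBRBR]  L=[-1 -7/8 -55/64 -109/128 -435/512]  R=[-869/1024 -217/256 -27/32 -13/16 -3/4 -1/2 0]  — -1739/2048
G_13 [RBRRBRRBBRBRR]  L=[-1 -7/8 -55/64 -109/128 -435/512]  R=[-1739/2048 -869/1024 -217/256 -27/32 -13/16 -3/4 -1/2 0]  — -3479/4096
G_14 [RBRRBRRBBRBRRB]  L=[-1 -7/8 -55/64 -109/128 -435/512 -3479/4096]  R=[-1739/2048 -869/1024 -217/256 -27/32 -13/16 -3/4 -1/2 0]  — -6957/8192

-6957/8192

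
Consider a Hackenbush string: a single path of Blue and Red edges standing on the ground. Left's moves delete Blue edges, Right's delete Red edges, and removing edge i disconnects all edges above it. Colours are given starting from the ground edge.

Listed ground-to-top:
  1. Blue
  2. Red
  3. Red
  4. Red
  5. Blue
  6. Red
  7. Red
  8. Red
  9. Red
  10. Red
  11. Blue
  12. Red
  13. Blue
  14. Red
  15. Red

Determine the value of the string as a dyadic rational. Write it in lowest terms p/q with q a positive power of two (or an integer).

2089/16384

B: Left { 0 }, Right {  } — simplest 1
BR: Left { 0 }, Right { 1 } — simplest 1/2
BRR: Left { 0 }, Right { 1/2; 1 } — simplest 1/4
BRRR: Left { 0 }, Right { 1/4; 1/2; 1 } — simplest 1/8
BRRRB: Left { 0; 1/8 }, Right { 1/4; 1/2; 1 } — simplest 3/16
BRRRBR: Left { 0; 1/8 }, Right { 3/16; 1/4; 1/2; 1 } — simplest 5/32
BRRRBRR: Left { 0; 1/8 }, Right { 5/32; 3/16; 1/4; 1/2; 1 } — simplest 9/64
BRRRBRRR: Left { 0; 1/8 }, Right { 9/64; 5/32; 3/16; 1/4; 1/2; 1 } — simplest 17/128
BRRRBRRRR: Left { 0; 1/8 }, Right { 17/128; 9/64; 5/32; 3/16; 1/4; 1/2; 1 } — simplest 33/256
BRRRBRRRRR: Left { 0; 1/8 }, Right { 33/256; 17/128; 9/64; 5/32; 3/16; 1/4; 1/2; 1 } — simplest 65/512
BRRRBRRRRRB: Left { 0; 1/8; 65/512 }, Right { 33/256; 17/128; 9/64; 5/32; 3/16; 1/4; 1/2; 1 } — simplest 131/1024
BRRRBRRRRRBR: Left { 0; 1/8; 65/512 }, Right { 131/1024; 33/256; 17/128; 9/64; 5/32; 3/16; 1/4; 1/2; 1 } — simplest 261/2048
BRRRBRRRRRBRB: Left { 0; 1/8; 65/512; 261/2048 }, Right { 131/1024; 33/256; 17/128; 9/64; 5/32; 3/16; 1/4; 1/2; 1 } — simplest 523/4096
BRRRBRRRRRBRBR: Left { 0; 1/8; 65/512; 261/2048 }, Right { 523/4096; 131/1024; 33/256; 17/128; 9/64; 5/32; 3/16; 1/4; 1/2; 1 } — simplest 1045/8192
BRRRBRRRRRBRBRR: Left { 0; 1/8; 65/512; 261/2048 }, Right { 1045/8192; 523/4096; 131/1024; 33/256; 17/128; 9/64; 5/32; 3/16; 1/4; 1/2; 1 } — simplest 2089/16384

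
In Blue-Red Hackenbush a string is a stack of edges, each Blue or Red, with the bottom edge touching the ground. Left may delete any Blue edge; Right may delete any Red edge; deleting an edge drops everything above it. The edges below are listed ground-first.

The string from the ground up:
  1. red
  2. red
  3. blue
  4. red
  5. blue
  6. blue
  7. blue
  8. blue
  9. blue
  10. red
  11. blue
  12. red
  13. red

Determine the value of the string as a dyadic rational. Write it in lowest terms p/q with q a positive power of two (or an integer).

edge 1 of 13 (red): {  | 0 } = -1
edge 2 of 13 (red): {  | -1,0 } = -2
edge 3 of 13 (blue): { -2 | -1,0 } = -3/2
edge 4 of 13 (red): { -2 | -3/2,-1,0 } = -7/4
edge 5 of 13 (blue): { -2,-7/4 | -3/2,-1,0 } = -13/8
edge 6 of 13 (blue): { -2,-7/4,-13/8 | -3/2,-1,0 } = -25/16
edge 7 of 13 (blue): { -2,-7/4,-13/8,-25/16 | -3/2,-1,0 } = -49/32
edge 8 of 13 (blue): { -2,-7/4,-13/8,-25/16,-49/32 | -3/2,-1,0 } = -97/64
edge 9 of 13 (blue): { -2,-7/4,-13/8,-25/16,-49/32,-97/64 | -3/2,-1,0 } = -193/128
edge 10 of 13 (red): { -2,-7/4,-13/8,-25/16,-49/32,-97/64 | -193/128,-3/2,-1,0 } = -387/256
edge 11 of 13 (blue): { -2,-7/4,-13/8,-25/16,-49/32,-97/64,-387/256 | -193/128,-3/2,-1,0 } = -773/512
edge 12 of 13 (red): { -2,-7/4,-13/8,-25/16,-49/32,-97/64,-387/256 | -773/512,-193/128,-3/2,-1,0 } = -1547/1024
edge 13 of 13 (red): { -2,-7/4,-13/8,-25/16,-49/32,-97/64,-387/256 | -1547/1024,-773/512,-193/128,-3/2,-1,0 } = -3095/2048

-3095/2048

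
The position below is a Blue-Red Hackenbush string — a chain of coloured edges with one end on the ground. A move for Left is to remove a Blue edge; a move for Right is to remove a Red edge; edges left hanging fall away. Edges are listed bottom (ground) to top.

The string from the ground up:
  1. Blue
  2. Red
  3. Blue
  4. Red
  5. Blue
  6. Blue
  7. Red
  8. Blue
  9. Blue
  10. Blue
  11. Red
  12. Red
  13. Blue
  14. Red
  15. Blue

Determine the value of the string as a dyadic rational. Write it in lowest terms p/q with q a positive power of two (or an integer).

11723/16384

G_1 [B]  L=[0]  R=[—]  gives 1
G_2 [BR]  L=[0]  R=[1]  gives 1/2
G_3 [BRB]  L=[0, 1/2]  R=[1]  gives 3/4
G_4 [BRBR]  L=[0, 1/2]  R=[3/4, 1]  gives 5/8
G_5 [BRBRB]  L=[0, 1/2, 5/8]  R=[3/4, 1]  gives 11/16
G_6 [BRBRBB]  L=[0, 1/2, 5/8, 11/16]  R=[3/4, 1]  gives 23/32
G_7 [BRBRBBR]  L=[0, 1/2, 5/8, 11/16]  R=[23/32, 3/4, 1]  gives 45/64
G_8 [BRBRBBRB]  L=[0, 1/2, 5/8, 11/16, 45/64]  R=[23/32, 3/4, 1]  gives 91/128
G_9 [BRBRBBRBB]  L=[0, 1/2, 5/8, 11/16, 45/64, 91/128]  R=[23/32, 3/4, 1]  gives 183/256
G_10 [BRBRBBRBBB]  L=[0, 1/2, 5/8, 11/16, 45/64, 91/128, 183/256]  R=[23/32, 3/4, 1]  gives 367/512
G_11 [BRBRBBRBBBR]  L=[0, 1/2, 5/8, 11/16, 45/64, 91/128, 183/256]  R=[367/512, 23/32, 3/4, 1]  gives 733/1024
G_12 [BRBRBBRBBBRR]  L=[0, 1/2, 5/8, 11/16, 45/64, 91/128, 183/256]  R=[733/1024, 367/512, 23/32, 3/4, 1]  gives 1465/2048
G_13 [BRBRBBRBBBRRB]  L=[0, 1/2, 5/8, 11/16, 45/64, 91/128, 183/256, 1465/2048]  R=[733/1024, 367/512, 23/32, 3/4, 1]  gives 2931/4096
G_14 [BRBRBBRBBBRRBR]  L=[0, 1/2, 5/8, 11/16, 45/64, 91/128, 183/256, 1465/2048]  R=[2931/4096, 733/1024, 367/512, 23/32, 3/4, 1]  gives 5861/8192
G_15 [BRBRBBRBBBRRBRB]  L=[0, 1/2, 5/8, 11/16, 45/64, 91/128, 183/256, 1465/2048, 5861/8192]  R=[2931/4096, 733/1024, 367/512, 23/32, 3/4, 1]  gives 11723/16384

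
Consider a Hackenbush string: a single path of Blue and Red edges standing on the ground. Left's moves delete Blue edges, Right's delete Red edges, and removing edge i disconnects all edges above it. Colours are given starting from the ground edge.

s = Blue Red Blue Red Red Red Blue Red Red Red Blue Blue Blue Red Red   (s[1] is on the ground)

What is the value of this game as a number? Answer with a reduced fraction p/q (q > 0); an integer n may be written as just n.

8761/16384

Prefix values for Blue Red Blue Red Red Red Blue Red Red Red Blue Blue Blue Red Red via {L|R} + simplicity:
B: Left { 0 }, Right { (no moves) } => simplest 1
BR: Left { 0 }, Right { 1 } => simplest 1/2
BRB: Left { 0,1/2 }, Right { 1 } => simplest 3/4
BRBR: Left { 0,1/2 }, Right { 3/4,1 } => simplest 5/8
BRBRR: Left { 0,1/2 }, Right { 5/8,3/4,1 } => simplest 9/16
BRBRRR: Left { 0,1/2 }, Right { 9/16,5/8,3/4,1 } => simplest 17/32
BRBRRRB: Left { 0,1/2,17/32 }, Right { 9/16,5/8,3/4,1 } => simplest 35/64
BRBRRRBR: Left { 0,1/2,17/32 }, Right { 35/64,9/16,5/8,3/4,1 } => simplest 69/128
BRBRRRBRR: Left { 0,1/2,17/32 }, Right { 69/128,35/64,9/16,5/8,3/4,1 } => simplest 137/256
BRBRRRBRRR: Left { 0,1/2,17/32 }, Right { 137/256,69/128,35/64,9/16,5/8,3/4,1 } => simplest 273/512
BRBRRRBRRRB: Left { 0,1/2,17/32,273/512 }, Right { 137/256,69/128,35/64,9/16,5/8,3/4,1 } => simplest 547/1024
BRBRRRBRRRBB: Left { 0,1/2,17/32,273/512,547/1024 }, Right { 137/256,69/128,35/64,9/16,5/8,3/4,1 } => simplest 1095/2048
BRBRRRBRRRBBB: Left { 0,1/2,17/32,273/512,547/1024,1095/2048 }, Right { 137/256,69/128,35/64,9/16,5/8,3/4,1 } => simplest 2191/4096
BRBRRRBRRRBBBR: Left { 0,1/2,17/32,273/512,547/1024,1095/2048 }, Right { 2191/4096,137/256,69/128,35/64,9/16,5/8,3/4,1 } => simplest 4381/8192
BRBRRRBRRRBBBRR: Left { 0,1/2,17/32,273/512,547/1024,1095/2048 }, Right { 4381/8192,2191/4096,137/256,69/128,35/64,9/16,5/8,3/4,1 } => simplest 8761/16384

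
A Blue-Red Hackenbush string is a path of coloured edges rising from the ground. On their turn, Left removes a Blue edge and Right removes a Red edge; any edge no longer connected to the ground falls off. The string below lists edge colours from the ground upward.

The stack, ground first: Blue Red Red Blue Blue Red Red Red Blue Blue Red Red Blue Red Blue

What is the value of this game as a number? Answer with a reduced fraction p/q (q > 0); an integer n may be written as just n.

6347/16384

Recurse on prefixes of the 15-edge string Blue Red Red Blue Blue Red Red Red Blue Blue Red Red Blue Red Blue:
edge 1 of 15 (Blue): { 0 | · } = 1
edge 2 of 15 (Red): { 0 | 1 } = 1/2
edge 3 of 15 (Red): { 0 | 1/2; 1 } = 1/4
edge 4 of 15 (Blue): { 0; 1/4 | 1/2; 1 } = 3/8
edge 5 of 15 (Blue): { 0; 1/4; 3/8 | 1/2; 1 } = 7/16
edge 6 of 15 (Red): { 0; 1/4; 3/8 | 7/16; 1/2; 1 } = 13/32
edge 7 of 15 (Red): { 0; 1/4; 3/8 | 13/32; 7/16; 1/2; 1 } = 25/64
edge 8 of 15 (Red): { 0; 1/4; 3/8 | 25/64; 13/32; 7/16; 1/2; 1 } = 49/128
edge 9 of 15 (Blue): { 0; 1/4; 3/8; 49/128 | 25/64; 13/32; 7/16; 1/2; 1 } = 99/256
edge 10 of 15 (Blue): { 0; 1/4; 3/8; 49/128; 99/256 | 25/64; 13/32; 7/16; 1/2; 1 } = 199/512
edge 11 of 15 (Red): { 0; 1/4; 3/8; 49/128; 99/256 | 199/512; 25/64; 13/32; 7/16; 1/2; 1 } = 397/1024
edge 12 of 15 (Red): { 0; 1/4; 3/8; 49/128; 99/256 | 397/1024; 199/512; 25/64; 13/32; 7/16; 1/2; 1 } = 793/2048
edge 13 of 15 (Blue): { 0; 1/4; 3/8; 49/128; 99/256; 793/2048 | 397/1024; 199/512; 25/64; 13/32; 7/16; 1/2; 1 } = 1587/4096
edge 14 of 15 (Red): { 0; 1/4; 3/8; 49/128; 99/256; 793/2048 | 1587/4096; 397/1024; 199/512; 25/64; 13/32; 7/16; 1/2; 1 } = 3173/8192
edge 15 of 15 (Blue): { 0; 1/4; 3/8; 49/128; 99/256; 793/2048; 3173/8192 | 1587/4096; 397/1024; 199/512; 25/64; 13/32; 7/16; 1/2; 1 } = 6347/16384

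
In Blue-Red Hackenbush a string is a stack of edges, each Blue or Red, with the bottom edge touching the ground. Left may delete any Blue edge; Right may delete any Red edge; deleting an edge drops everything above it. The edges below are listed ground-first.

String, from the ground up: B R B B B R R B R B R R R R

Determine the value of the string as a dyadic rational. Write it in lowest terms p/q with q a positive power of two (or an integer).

value_1 [B]  L=[0]  R=[·]  — 1
value_2 [BR]  L=[0]  R=[1]  — 1/2
value_3 [BRB]  L=[0 1/2]  R=[1]  — 3/4
value_4 [BRBB]  L=[0 1/2 3/4]  R=[1]  — 7/8
value_5 [BRBBB]  L=[0 1/2 3/4 7/8]  R=[1]  — 15/16
value_6 [BRBBBR]  L=[0 1/2 3/4 7/8]  R=[15/16 1]  — 29/32
value_7 [BRBBBRR]  L=[0 1/2 3/4 7/8]  R=[29/32 15/16 1]  — 57/64
value_8 [BRBBBRRB]  L=[0 1/2 3/4 7/8 57/64]  R=[29/32 15/16 1]  — 115/128
value_9 [BRBBBRRBR]  L=[0 1/2 3/4 7/8 57/64]  R=[115/128 29/32 15/16 1]  — 229/256
value_10 [BRBBBRRBRB]  L=[0 1/2 3/4 7/8 57/64 229/256]  R=[115/128 29/32 15/16 1]  — 459/512
value_11 [BRBBBRRBRBR]  L=[0 1/2 3/4 7/8 57/64 229/256]  R=[459/512 115/128 29/32 15/16 1]  — 917/1024
value_12 [BRBBBRRBRBRR]  L=[0 1/2 3/4 7/8 57/64 229/256]  R=[917/1024 459/512 115/128 29/32 15/16 1]  — 1833/2048
value_13 [BRBBBRRBRBRRR]  L=[0 1/2 3/4 7/8 57/64 229/256]  R=[1833/2048 917/1024 459/512 115/128 29/32 15/16 1]  — 3665/4096
value_14 [BRBBBRRBRBRRRR]  L=[0 1/2 3/4 7/8 57/64 229/256]  R=[3665/4096 1833/2048 917/1024 459/512 115/128 29/32 15/16 1]  — 7329/8192

7329/8192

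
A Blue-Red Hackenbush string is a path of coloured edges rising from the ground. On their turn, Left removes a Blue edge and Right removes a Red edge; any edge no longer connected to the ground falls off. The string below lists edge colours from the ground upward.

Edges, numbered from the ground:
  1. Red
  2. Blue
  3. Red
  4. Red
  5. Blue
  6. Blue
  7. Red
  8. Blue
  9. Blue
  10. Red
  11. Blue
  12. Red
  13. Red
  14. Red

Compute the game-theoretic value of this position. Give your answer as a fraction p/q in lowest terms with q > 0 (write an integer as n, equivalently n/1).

1 of 14 · R · max L −∞ · min R 0 gives -1
2 of 14 · RB · max L -1 · min R 0 gives -1/2
3 of 14 · RBR · max L -1 · min R -1/2 gives -3/4
4 of 14 · RBRR · max L -1 · min R -3/4 gives -7/8
5 of 14 · RBRRB · max L -7/8 · min R -3/4 gives -13/16
6 of 14 · RBRRBB · max L -13/16 · min R -3/4 gives -25/32
7 of 14 · RBRRBBR · max L -13/16 · min R -25/32 gives -51/64
8 of 14 · RBRRBBRB · max L -51/64 · min R -25/32 gives -101/128
9 of 14 · RBRRBBRBB · max L -101/128 · min R -25/32 gives -201/256
10 of 14 · RBRRBBRBBR · max L -101/128 · min R -201/256 gives -403/512
11 of 14 · RBRRBBRBBRB · max L -403/512 · min R -201/256 gives -805/1024
12 of 14 · RBRRBBRBBRBR · max L -403/512 · min R -805/1024 gives -1611/2048
13 of 14 · RBRRBBRBBRBRR · max L -403/512 · min R -1611/2048 gives -3223/4096
14 of 14 · RBRRBBRBBRBRRR · max L -403/512 · min R -3223/4096 gives -6447/8192

-6447/8192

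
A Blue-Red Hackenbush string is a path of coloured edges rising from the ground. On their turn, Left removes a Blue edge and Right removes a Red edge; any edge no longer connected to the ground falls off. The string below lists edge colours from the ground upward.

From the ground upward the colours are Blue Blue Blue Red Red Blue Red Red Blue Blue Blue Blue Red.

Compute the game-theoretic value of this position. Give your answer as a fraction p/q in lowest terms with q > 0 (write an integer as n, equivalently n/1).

Prefix values for Blue Blue Blue Red Red Blue Red Red Blue Blue Blue Blue Red via {L|R} + simplicity:
v_1 [B]  L=[0]  R=[(no moves)]  = 1
v_2 [BB]  L=[0,1]  R=[(no moves)]  = 2
v_3 [BBB]  L=[0,1,2]  R=[(no moves)]  = 3
v_4 [BBBR]  L=[0,1,2]  R=[3]  = 5/2
v_5 [BBBRR]  L=[0,1,2]  R=[5/2,3]  = 9/4
v_6 [BBBRRB]  L=[0,1,2,9/4]  R=[5/2,3]  = 19/8
v_7 [BBBRRBR]  L=[0,1,2,9/4]  R=[19/8,5/2,3]  = 37/16
v_8 [BBBRRBRR]  L=[0,1,2,9/4]  R=[37/16,19/8,5/2,3]  = 73/32
v_9 [BBBRRBRRB]  L=[0,1,2,9/4,73/32]  R=[37/16,19/8,5/2,3]  = 147/64
v_10 [BBBRRBRRBB]  L=[0,1,2,9/4,73/32,147/64]  R=[37/16,19/8,5/2,3]  = 295/128
v_11 [BBBRRBRRBBB]  L=[0,1,2,9/4,73/32,147/64,295/128]  R=[37/16,19/8,5/2,3]  = 591/256
v_12 [BBBRRBRRBBBB]  L=[0,1,2,9/4,73/32,147/64,295/128,591/256]  R=[37/16,19/8,5/2,3]  = 1183/512
v_13 [BBBRRBRRBBBBR]  L=[0,1,2,9/4,73/32,147/64,295/128,591/256]  R=[1183/512,37/16,19/8,5/2,3]  = 2365/1024

2365/1024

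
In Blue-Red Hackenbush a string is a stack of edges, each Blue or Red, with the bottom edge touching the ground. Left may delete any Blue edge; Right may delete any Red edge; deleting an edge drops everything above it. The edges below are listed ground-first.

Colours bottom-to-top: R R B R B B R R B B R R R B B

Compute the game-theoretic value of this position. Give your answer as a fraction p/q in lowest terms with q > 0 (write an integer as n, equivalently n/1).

-13113/8192

v(R) = { — | 0 } = -1
v(RR) = { — | -1 0 } = -2
v(RRB) = { -2 | -1 0 } = -3/2
v(RRBR) = { -2 | -3/2 -1 0 } = -7/4
v(RRBRB) = { -2 -7/4 | -3/2 -1 0 } = -13/8
v(RRBRBB) = { -2 -7/4 -13/8 | -3/2 -1 0 } = -25/16
v(RRBRBBR) = { -2 -7/4 -13/8 | -25/16 -3/2 -1 0 } = -51/32
v(RRBRBBRR) = { -2 -7/4 -13/8 | -51/32 -25/16 -3/2 -1 0 } = -103/64
v(RRBRBBRRB) = { -2 -7/4 -13/8 -103/64 | -51/32 -25/16 -3/2 -1 0 } = -205/128
v(RRBRBBRRBB) = { -2 -7/4 -13/8 -103/64 -205/128 | -51/32 -25/16 -3/2 -1 0 } = -409/256
v(RRBRBBRRBBR) = { -2 -7/4 -13/8 -103/64 -205/128 | -409/256 -51/32 -25/16 -3/2 -1 0 } = -819/512
v(RRBRBBRRBBRR) = { -2 -7/4 -13/8 -103/64 -205/128 | -819/512 -409/256 -51/32 -25/16 -3/2 -1 0 } = -1639/1024
v(RRBRBBRRBBRRR) = { -2 -7/4 -13/8 -103/64 -205/128 | -1639/1024 -819/512 -409/256 -51/32 -25/16 -3/2 -1 0 } = -3279/2048
v(RRBRBBRRBBRRRB) = { -2 -7/4 -13/8 -103/64 -205/128 -3279/2048 | -1639/1024 -819/512 -409/256 -51/32 -25/16 -3/2 -1 0 } = -6557/4096
v(RRBRBBRRBBRRRBB) = { -2 -7/4 -13/8 -103/64 -205/128 -3279/2048 -6557/4096 | -1639/1024 -819/512 -409/256 -51/32 -25/16 -3/2 -1 0 } = -13113/8192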